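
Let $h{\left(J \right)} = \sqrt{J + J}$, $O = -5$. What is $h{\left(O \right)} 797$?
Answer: $797 i \sqrt{10} \approx 2520.3 i$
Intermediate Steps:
$h{\left(J \right)} = \sqrt{2} \sqrt{J}$ ($h{\left(J \right)} = \sqrt{2 J} = \sqrt{2} \sqrt{J}$)
$h{\left(O \right)} 797 = \sqrt{2} \sqrt{-5} \cdot 797 = \sqrt{2} i \sqrt{5} \cdot 797 = i \sqrt{10} \cdot 797 = 797 i \sqrt{10}$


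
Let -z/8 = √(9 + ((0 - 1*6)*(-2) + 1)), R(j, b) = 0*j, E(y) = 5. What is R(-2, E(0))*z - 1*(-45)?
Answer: 45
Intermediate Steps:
R(j, b) = 0
z = -8*√22 (z = -8*√(9 + ((0 - 1*6)*(-2) + 1)) = -8*√(9 + ((0 - 6)*(-2) + 1)) = -8*√(9 + (-6*(-2) + 1)) = -8*√(9 + (12 + 1)) = -8*√(9 + 13) = -8*√22 ≈ -37.523)
R(-2, E(0))*z - 1*(-45) = 0*(-8*√22) - 1*(-45) = 0 + 45 = 45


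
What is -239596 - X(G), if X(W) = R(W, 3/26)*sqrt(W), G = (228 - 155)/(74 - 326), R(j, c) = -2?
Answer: -239596 + I*sqrt(511)/21 ≈ -2.396e+5 + 1.0764*I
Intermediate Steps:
G = -73/252 (G = 73/(-252) = 73*(-1/252) = -73/252 ≈ -0.28968)
X(W) = -2*sqrt(W)
-239596 - X(G) = -239596 - (-2)*sqrt(-73/252) = -239596 - (-2)*I*sqrt(511)/42 = -239596 - (-1)*I*sqrt(511)/21 = -239596 + I*sqrt(511)/21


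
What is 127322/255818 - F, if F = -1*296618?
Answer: 37940175423/127909 ≈ 2.9662e+5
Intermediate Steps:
F = -296618
127322/255818 - F = 127322/255818 - 1*(-296618) = 127322*(1/255818) + 296618 = 63661/127909 + 296618 = 37940175423/127909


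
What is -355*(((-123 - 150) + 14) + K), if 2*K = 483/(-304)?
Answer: 56074025/608 ≈ 92227.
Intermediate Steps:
K = -483/608 (K = (483/(-304))/2 = (483*(-1/304))/2 = (½)*(-483/304) = -483/608 ≈ -0.79441)
-355*(((-123 - 150) + 14) + K) = -355*(((-123 - 150) + 14) - 483/608) = -355*((-273 + 14) - 483/608) = -355*(-259 - 483/608) = -355*(-157955/608) = 56074025/608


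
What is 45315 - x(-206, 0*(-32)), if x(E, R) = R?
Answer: 45315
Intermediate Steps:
45315 - x(-206, 0*(-32)) = 45315 - 0*(-32) = 45315 - 1*0 = 45315 + 0 = 45315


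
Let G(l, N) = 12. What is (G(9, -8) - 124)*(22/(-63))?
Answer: 352/9 ≈ 39.111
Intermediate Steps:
(G(9, -8) - 124)*(22/(-63)) = (12 - 124)*(22/(-63)) = -2464*(-1)/63 = -112*(-22/63) = 352/9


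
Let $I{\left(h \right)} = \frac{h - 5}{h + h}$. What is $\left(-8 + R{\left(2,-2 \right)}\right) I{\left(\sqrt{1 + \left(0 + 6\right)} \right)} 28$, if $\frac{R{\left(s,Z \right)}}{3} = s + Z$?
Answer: $-112 + 80 \sqrt{7} \approx 99.66$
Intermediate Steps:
$R{\left(s,Z \right)} = 3 Z + 3 s$ ($R{\left(s,Z \right)} = 3 \left(s + Z\right) = 3 \left(Z + s\right) = 3 Z + 3 s$)
$I{\left(h \right)} = \frac{-5 + h}{2 h}$
$\left(-8 + R{\left(2,-2 \right)}\right) I{\left(\sqrt{1 + \left(0 + 6\right)} \right)} 28 = \left(-8 + \left(3 \left(-2\right) + 3 \cdot 2\right)\right) \frac{-5 + \sqrt{1 + \left(0 + 6\right)}}{2 \sqrt{1 + \left(0 + 6\right)}} 28 = \left(-8 + \left(-6 + 6\right)\right) \frac{-5 + \sqrt{1 + 6}}{2 \sqrt{1 + 6}} \cdot 28 = \left(-8 + 0\right) \frac{-5 + \sqrt{7}}{2 \sqrt{7}} \cdot 28 = - 8 \frac{\frac{\sqrt{7}}{7} \left(-5 + \sqrt{7}\right)}{2} \cdot 28 = - 8 \frac{\sqrt{7} \left(-5 + \sqrt{7}\right)}{14} \cdot 28 = - \frac{4 \sqrt{7} \left(-5 + \sqrt{7}\right)}{7} \cdot 28 = - 16 \sqrt{7} \left(-5 + \sqrt{7}\right)$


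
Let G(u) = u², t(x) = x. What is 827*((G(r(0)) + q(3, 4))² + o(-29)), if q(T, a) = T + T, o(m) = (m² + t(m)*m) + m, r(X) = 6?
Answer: 2825859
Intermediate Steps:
o(m) = m + 2*m² (o(m) = (m² + m*m) + m = (m² + m²) + m = 2*m² + m = m + 2*m²)
q(T, a) = 2*T
827*((G(r(0)) + q(3, 4))² + o(-29)) = 827*((6² + 2*3)² - 29*(1 + 2*(-29))) = 827*((36 + 6)² - 29*(1 - 58)) = 827*(42² - 29*(-57)) = 827*(1764 + 1653) = 827*3417 = 2825859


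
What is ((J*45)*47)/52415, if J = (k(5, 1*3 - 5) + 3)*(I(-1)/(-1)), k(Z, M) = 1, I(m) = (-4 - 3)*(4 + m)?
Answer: 35532/10483 ≈ 3.3895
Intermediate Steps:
I(m) = -28 - 7*m (I(m) = -7*(4 + m) = -28 - 7*m)
J = 84 (J = (1 + 3)*((-28 - 7*(-1))/(-1)) = 4*((-28 + 7)*(-1)) = 4*(-21*(-1)) = 4*21 = 84)
((J*45)*47)/52415 = ((84*45)*47)/52415 = (3780*47)*(1/52415) = 177660*(1/52415) = 35532/10483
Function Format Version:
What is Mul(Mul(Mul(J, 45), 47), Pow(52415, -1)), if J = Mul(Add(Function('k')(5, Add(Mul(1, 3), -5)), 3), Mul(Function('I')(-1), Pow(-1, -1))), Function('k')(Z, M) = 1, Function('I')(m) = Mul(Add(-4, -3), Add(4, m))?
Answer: Rational(35532, 10483) ≈ 3.3895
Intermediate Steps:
Function('I')(m) = Add(-28, Mul(-7, m)) (Function('I')(m) = Mul(-7, Add(4, m)) = Add(-28, Mul(-7, m)))
J = 84 (J = Mul(Add(1, 3), Mul(Add(-28, Mul(-7, -1)), Pow(-1, -1))) = Mul(4, Mul(Add(-28, 7), -1)) = Mul(4, Mul(-21, -1)) = Mul(4, 21) = 84)
Mul(Mul(Mul(J, 45), 47), Pow(52415, -1)) = Mul(Mul(Mul(84, 45), 47), Pow(52415, -1)) = Mul(Mul(3780, 47), Rational(1, 52415)) = Mul(177660, Rational(1, 52415)) = Rational(35532, 10483)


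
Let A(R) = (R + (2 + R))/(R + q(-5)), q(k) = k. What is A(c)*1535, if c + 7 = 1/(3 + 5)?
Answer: 28858/19 ≈ 1518.8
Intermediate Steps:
c = -55/8 (c = -7 + 1/(3 + 5) = -7 + 1/8 = -55/8 ≈ -6.8750)
A(R) = (2 + 2*R)/(-5 + R) (A(R) = (R + (2 + R))/(R - 5) = (2 + 2*R)/(-5 + R))
A(c)*1535 = (2*(1 - 55/8)/(-5 - 55/8))*1535 = (2*(-47/8)/(-95/8))*1535 = (2*(-8/95)*(-47/8))*1535 = (94/95)*1535 = 28858/19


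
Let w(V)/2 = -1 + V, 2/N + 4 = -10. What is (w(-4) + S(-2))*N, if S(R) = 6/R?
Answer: 13/7 ≈ 1.8571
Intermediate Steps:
N = -1/7 (N = 2/(-4 - 10) = 2/(-14) = 2*(-1/14) = -1/7 ≈ -0.14286)
w(V) = -2 + 2*V (w(V) = 2*(-1 + V) = -2 + 2*V)
(w(-4) + S(-2))*N = ((-2 + 2*(-4)) + 6/(-2))*(-1/7) = ((-2 - 8) + 6*(-1/2))*(-1/7) = (-10 - 3)*(-1/7) = -13*(-1/7) = 13/7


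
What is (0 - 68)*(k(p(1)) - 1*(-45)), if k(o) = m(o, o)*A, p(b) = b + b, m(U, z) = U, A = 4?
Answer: -3604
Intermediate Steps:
p(b) = 2*b
k(o) = 4*o (k(o) = o*4 = 4*o)
(0 - 68)*(k(p(1)) - 1*(-45)) = (0 - 68)*(4*(2*1) - 1*(-45)) = -68*(4*2 + 45) = -68*(8 + 45) = -68*53 = -3604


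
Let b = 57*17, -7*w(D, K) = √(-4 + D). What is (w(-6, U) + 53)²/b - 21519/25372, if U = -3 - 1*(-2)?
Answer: 823410031/401562644 - 106*I*√10/6783 ≈ 2.0505 - 0.049418*I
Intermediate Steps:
U = -1 (U = -3 + 2 = -1)
w(D, K) = -√(-4 + D)/7
b = 969
(w(-6, U) + 53)²/b - 21519/25372 = (-√(-4 - 6)/7 + 53)²/969 - 21519/25372 = (-I*√10/7 + 53)²*(1/969) - 21519*1/25372 = (-I*√10/7 + 53)²*(1/969) - 21519/25372 = (53 - I*√10/7)²*(1/969) - 21519/25372 = (53 - I*√10/7)²/969 - 21519/25372 = -21519/25372 + (53 - I*√10/7)²/969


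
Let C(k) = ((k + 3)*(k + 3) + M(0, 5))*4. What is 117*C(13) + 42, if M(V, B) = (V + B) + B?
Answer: 124530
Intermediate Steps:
M(V, B) = V + 2*B (M(V, B) = (B + V) + B = V + 2*B)
C(k) = 40 + 4*(3 + k)² (C(k) = ((k + 3)*(k + 3) + (0 + 2*5))*4 = ((3 + k)*(3 + k) + (0 + 10))*4 = ((3 + k)² + 10)*4 = (10 + (3 + k)²)*4 = 40 + 4*(3 + k)²)
117*C(13) + 42 = 117*(40 + 4*(3 + 13)²) + 42 = 117*(40 + 4*16²) + 42 = 117*(40 + 4*256) + 42 = 117*(40 + 1024) + 42 = 117*1064 + 42 = 124488 + 42 = 124530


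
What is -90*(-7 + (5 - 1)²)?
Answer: -810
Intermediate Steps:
-90*(-7 + (5 - 1)²) = -90*(-7 + 4²) = -90*(-7 + 16) = -90*9 = -810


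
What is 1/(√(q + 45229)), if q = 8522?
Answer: √53751/53751 ≈ 0.0043133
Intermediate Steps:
1/(√(q + 45229)) = 1/(√(8522 + 45229)) = 1/(√53751) = √53751/53751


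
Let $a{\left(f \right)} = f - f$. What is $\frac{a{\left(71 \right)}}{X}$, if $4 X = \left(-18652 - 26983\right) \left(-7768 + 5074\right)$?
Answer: $0$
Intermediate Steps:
$a{\left(f \right)} = 0$
$X = \frac{61470345}{2}$ ($X = \frac{\left(-18652 - 26983\right) \left(-7768 + 5074\right)}{4} = \frac{\left(-45635\right) \left(-2694\right)}{4} = \frac{1}{4} \cdot 122940690 = \frac{61470345}{2} \approx 3.0735 \cdot 10^{7}$)
$\frac{a{\left(71 \right)}}{X} = \frac{0}{\frac{61470345}{2}} = 0 \cdot \frac{2}{61470345} = 0$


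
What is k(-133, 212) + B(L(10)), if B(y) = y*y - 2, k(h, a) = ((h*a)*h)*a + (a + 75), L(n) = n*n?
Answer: 795024701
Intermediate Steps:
L(n) = n²
k(h, a) = 75 + a + a²*h² (k(h, a) = ((a*h)*h)*a + (75 + a) = (a*h²)*a + (75 + a) = a²*h² + (75 + a) = 75 + a + a²*h²)
B(y) = -2 + y² (B(y) = y² - 2 = -2 + y²)
k(-133, 212) + B(L(10)) = (75 + 212 + 212²*(-133)²) + (-2 + (10²)²) = (75 + 212 + 44944*17689) + (-2 + 100²) = (75 + 212 + 795014416) + (-2 + 10000) = 795014703 + 9998 = 795024701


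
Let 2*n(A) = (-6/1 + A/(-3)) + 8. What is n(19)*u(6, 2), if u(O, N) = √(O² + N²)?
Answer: -13*√10/3 ≈ -13.703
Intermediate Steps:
u(O, N) = √(N² + O²)
n(A) = 1 - A/6 (n(A) = ((-6/1 + A/(-3)) + 8)/2 = ((-6*1 + A*(-⅓)) + 8)/2 = ((-6 - A/3) + 8)/2 = (2 - A/3)/2 = 1 - A/6)
n(19)*u(6, 2) = (1 - ⅙*19)*√(2² + 6²) = (1 - 19/6)*√(4 + 36) = -13*√10/3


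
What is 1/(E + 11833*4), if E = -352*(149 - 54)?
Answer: 1/13892 ≈ 7.1984e-5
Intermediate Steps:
E = -33440 (E = -352*95 = -33440)
1/(E + 11833*4) = 1/(-33440 + 11833*4) = 1/(-33440 + 47332) = 1/13892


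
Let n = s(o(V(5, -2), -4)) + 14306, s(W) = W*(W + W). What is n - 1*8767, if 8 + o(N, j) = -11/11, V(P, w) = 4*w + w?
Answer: 5701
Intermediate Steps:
V(P, w) = 5*w
o(N, j) = -9 (o(N, j) = -8 - 11/11 = -8 - 11*1/11 = -8 - 1 = -9)
s(W) = 2*W² (s(W) = W*(2*W) = 2*W²)
n = 14468 (n = 2*(-9)² + 14306 = 2*81 + 14306 = 162 + 14306 = 14468)
n - 1*8767 = 14468 - 1*8767 = 14468 - 8767 = 5701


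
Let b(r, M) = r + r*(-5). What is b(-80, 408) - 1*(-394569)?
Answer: 394889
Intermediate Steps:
b(r, M) = -4*r (b(r, M) = r - 5*r = -4*r)
b(-80, 408) - 1*(-394569) = -4*(-80) - 1*(-394569) = 320 + 394569 = 394889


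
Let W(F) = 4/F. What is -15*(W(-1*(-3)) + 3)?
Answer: -65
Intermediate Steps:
-15*(W(-1*(-3)) + 3) = -15*(4/((-1*(-3))) + 3) = -15*(4/3 + 3) = -15*13/3 = -65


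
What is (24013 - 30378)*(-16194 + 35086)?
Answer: -120247580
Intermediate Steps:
(24013 - 30378)*(-16194 + 35086) = -6365*18892 = -120247580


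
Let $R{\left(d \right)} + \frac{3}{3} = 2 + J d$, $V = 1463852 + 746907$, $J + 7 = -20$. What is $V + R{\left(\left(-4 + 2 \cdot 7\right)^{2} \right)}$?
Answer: $2208060$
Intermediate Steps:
$J = -27$ ($J = -7 - 20 = -27$)
$V = 2210759$
$R{\left(d \right)} = 1 - 27 d$ ($R{\left(d \right)} = -1 - \left(-2 + 27 d\right) = 1 - 27 d$)
$V + R{\left(\left(-4 + 2 \cdot 7\right)^{2} \right)} = 2210759 + \left(1 - 27 \left(-4 + 2 \cdot 7\right)^{2}\right) = 2210759 + \left(1 - 27 \left(-4 + 14\right)^{2}\right) = 2210759 + \left(1 - 27 \cdot 10^{2}\right) = 2210759 + \left(1 - 2700\right) = 2210759 - 2699 = 2208060$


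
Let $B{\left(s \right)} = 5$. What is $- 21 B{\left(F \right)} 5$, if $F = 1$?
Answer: $-525$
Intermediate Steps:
$- 21 B{\left(F \right)} 5 = \left(-21\right) 5 \cdot 5 = \left(-105\right) 5 = -525$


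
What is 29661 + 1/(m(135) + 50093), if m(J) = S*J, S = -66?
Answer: 1221528964/41183 ≈ 29661.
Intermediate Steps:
m(J) = -66*J
29661 + 1/(m(135) + 50093) = 29661 + 1/(-66*135 + 50093) = 29661 + 1/(-8910 + 50093) = 29661 + 1/41183 = 1221528964/41183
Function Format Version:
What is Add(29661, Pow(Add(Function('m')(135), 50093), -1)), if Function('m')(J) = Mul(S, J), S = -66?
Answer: Rational(1221528964, 41183) ≈ 29661.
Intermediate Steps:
Function('m')(J) = Mul(-66, J)
Add(29661, Pow(Add(Function('m')(135), 50093), -1)) = Add(29661, Pow(Add(Mul(-66, 135), 50093), -1)) = Add(29661, Pow(Add(-8910, 50093), -1)) = Add(29661, Pow(41183, -1)) = Add(29661, Rational(1, 41183)) = Rational(1221528964, 41183)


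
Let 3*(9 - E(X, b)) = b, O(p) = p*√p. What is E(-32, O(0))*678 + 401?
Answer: 6503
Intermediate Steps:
O(p) = p^(3/2)
E(X, b) = 9 - b/3
E(-32, O(0))*678 + 401 = (9 - 0^(3/2)/3)*678 + 401 = (9 - ⅓*0)*678 + 401 = (9 + 0)*678 + 401 = 9*678 + 401 = 6102 + 401 = 6503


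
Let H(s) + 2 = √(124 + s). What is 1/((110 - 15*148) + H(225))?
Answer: -2112/4460195 - √349/4460195 ≈ -0.00047771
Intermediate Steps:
H(s) = -2 + √(124 + s)
1/((110 - 15*148) + H(225)) = 1/((110 - 15*148) + (-2 + √(124 + 225))) = 1/((110 - 2220) + (-2 + √349)) = 1/(-2110 + (-2 + √349)) = 1/(-2112 + √349)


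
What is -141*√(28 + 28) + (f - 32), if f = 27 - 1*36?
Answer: -41 - 282*√14 ≈ -1096.1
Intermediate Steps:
f = -9 (f = 27 - 36 = -9)
-141*√(28 + 28) + (f - 32) = -141*√(28 + 28) + (-9 - 32) = -282*√14 - 41 = -41 - 282*√14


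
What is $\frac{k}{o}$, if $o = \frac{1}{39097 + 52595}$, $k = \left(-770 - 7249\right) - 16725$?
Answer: $-2268826848$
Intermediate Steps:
$k = -24744$ ($k = -8019 - 16725 = -24744$)
$o = \frac{1}{91692} \approx 1.0906 \cdot 10^{-5}$
$\frac{k}{o} = - 24744 \frac{1}{\frac{1}{91692}} = \left(-24744\right) 91692 = -2268826848$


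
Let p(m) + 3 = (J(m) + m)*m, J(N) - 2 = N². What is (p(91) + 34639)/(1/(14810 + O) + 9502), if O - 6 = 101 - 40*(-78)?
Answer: 2873907358/34277515 ≈ 83.842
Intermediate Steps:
J(N) = 2 + N²
O = 3227 (O = 6 + (101 - 40*(-78)) = 6 + (101 + 3120) = 6 + 3221 = 3227)
p(m) = -3 + m*(2 + m + m²) (p(m) = -3 + ((2 + m²) + m)*m = -3 + (2 + m + m²)*m = -3 + m*(2 + m + m²))
(p(91) + 34639)/(1/(14810 + O) + 9502) = ((-3 + 91² + 91*(2 + 91²)) + 34639)/(1/(14810 + 3227) + 9502) = ((-3 + 8281 + 91*(2 + 8281)) + 34639)/(1/18037 + 9502) = ((-3 + 8281 + 91*8283) + 34639)/(1/18037 + 9502) = ((-3 + 8281 + 753753) + 34639)/(171387575/18037) = (762031 + 34639)*(18037/171387575) = 796670*(18037/171387575) = 2873907358/34277515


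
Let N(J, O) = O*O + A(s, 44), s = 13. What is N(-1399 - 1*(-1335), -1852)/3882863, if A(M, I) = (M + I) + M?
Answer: 3429974/3882863 ≈ 0.88336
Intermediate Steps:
A(M, I) = I + 2*M (A(M, I) = (I + M) + M = I + 2*M)
N(J, O) = 70 + O² (N(J, O) = O*O + (44 + 2*13) = O² + (44 + 26) = O² + 70 = 70 + O²)
N(-1399 - 1*(-1335), -1852)/3882863 = (70 + (-1852)²)/3882863 = (70 + 3429904)*(1/3882863) = 3429974*(1/3882863) = 3429974/3882863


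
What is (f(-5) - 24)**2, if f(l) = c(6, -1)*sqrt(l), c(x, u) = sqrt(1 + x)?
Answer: (24 - I*sqrt(35))**2 ≈ 541.0 - 283.97*I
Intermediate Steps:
f(l) = sqrt(7)*sqrt(l) (f(l) = sqrt(1 + 6)*sqrt(l) = sqrt(7)*sqrt(l))
(f(-5) - 24)**2 = (sqrt(7)*sqrt(-5) - 24)**2 = (sqrt(7)*(I*sqrt(5)) - 24)**2 = (I*sqrt(35) - 24)**2 = (-24 + I*sqrt(35))**2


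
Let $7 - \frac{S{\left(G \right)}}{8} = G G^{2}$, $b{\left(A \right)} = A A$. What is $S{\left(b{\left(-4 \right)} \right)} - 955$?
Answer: $-33667$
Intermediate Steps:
$b{\left(A \right)} = A^{2}$
$S{\left(G \right)} = 56 - 8 G^{3}$ ($S{\left(G \right)} = 56 - 8 G G^{2} = 56 - 8 G^{3}$)
$S{\left(b{\left(-4 \right)} \right)} - 955 = \left(56 - 8 \left(\left(-4\right)^{2}\right)^{3}\right) - 955 = \left(56 - 8 \cdot 16^{3}\right) - 955 = \left(56 - 32768\right) - 955 = -32712 - 955 = -33667$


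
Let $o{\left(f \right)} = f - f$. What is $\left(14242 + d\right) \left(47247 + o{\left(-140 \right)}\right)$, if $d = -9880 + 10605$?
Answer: $707145849$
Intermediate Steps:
$o{\left(f \right)} = 0$
$d = 725$
$\left(14242 + d\right) \left(47247 + o{\left(-140 \right)}\right) = \left(14242 + 725\right) \left(47247 + 0\right) = 14967 \cdot 47247 = 707145849$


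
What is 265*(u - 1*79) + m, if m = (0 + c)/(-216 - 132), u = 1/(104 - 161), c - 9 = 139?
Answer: -11537981/551 ≈ -20940.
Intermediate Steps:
c = 148 (c = 9 + 139 = 148)
u = -1/57 (u = 1/(-57) = -1/57 ≈ -0.017544)
m = -37/87 (m = (0 + 148)/(-216 - 132) = 148/(-348) = 148*(-1/348) = -37/87 ≈ -0.42529)
265*(u - 1*79) + m = 265*(-1/57 - 1*79) - 37/87 = 265*(-1/57 - 79) - 37/87 = 265*(-4504/57) - 37/87 = -1193560/57 - 37/87 = -11537981/551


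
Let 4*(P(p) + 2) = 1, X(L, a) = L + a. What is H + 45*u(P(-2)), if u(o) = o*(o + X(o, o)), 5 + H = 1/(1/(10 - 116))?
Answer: 4839/16 ≈ 302.44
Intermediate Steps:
H = -111 (H = -5 + 1/(1/(10 - 116)) = -5 + 1/(1/(-106)) = -5 + 1/(-1/106) = -5 - 106 = -111)
P(p) = -7/4 (P(p) = -2 + (¼)*1 = -2 + ¼ = -7/4)
u(o) = 3*o² (u(o) = o*(o + (o + o)) = o*(o + 2*o) = o*(3*o) = 3*o²)
H + 45*u(P(-2)) = -111 + 45*(3*(-7/4)²) = -111 + 45*(3*(49/16)) = -111 + 45*(147/16) = -111 + 6615/16 = 4839/16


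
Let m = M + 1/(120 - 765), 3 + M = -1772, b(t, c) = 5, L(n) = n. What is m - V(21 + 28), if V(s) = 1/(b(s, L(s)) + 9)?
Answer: -16028909/9030 ≈ -1775.1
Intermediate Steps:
M = -1775 (M = -3 - 1772 = -1775)
m = -1144876/645 (m = -1775 + 1/(120 - 765) = -1775 + 1/(-645) = -1775 - 1/645 = -1144876/645 ≈ -1775.0)
V(s) = 1/14 (V(s) = 1/(5 + 9) = 1/14)
m - V(21 + 28) = -1144876/645 - 1*1/14 = -1144876/645 - 1/14 = -16028909/9030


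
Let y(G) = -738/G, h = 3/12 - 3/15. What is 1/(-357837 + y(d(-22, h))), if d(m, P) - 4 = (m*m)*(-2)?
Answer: -482/172477065 ≈ -2.7946e-6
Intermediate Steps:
h = 1/20 (h = 3*(1/12) - 3*1/15 = 1/4 - 1/5 = 1/20 ≈ 0.050000)
d(m, P) = 4 - 2*m**2 (d(m, P) = 4 + (m*m)*(-2) = 4 + m**2*(-2) = 4 - 2*m**2)
1/(-357837 + y(d(-22, h))) = 1/(-357837 - 738/(4 - 2*(-22)**2)) = 1/(-357837 - 738/(4 - 2*484)) = 1/(-357837 - 738/(4 - 968)) = 1/(-357837 - 738/(-964)) = 1/(-357837 - 738*(-1/964)) = 1/(-357837 + 369/482) = 1/(-172477065/482) = -482/172477065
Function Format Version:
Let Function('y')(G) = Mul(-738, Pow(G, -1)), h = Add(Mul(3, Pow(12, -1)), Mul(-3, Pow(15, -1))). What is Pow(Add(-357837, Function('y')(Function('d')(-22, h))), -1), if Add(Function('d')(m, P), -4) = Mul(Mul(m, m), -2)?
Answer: Rational(-482, 172477065) ≈ -2.7946e-6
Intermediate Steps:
h = Rational(1, 20) (h = Add(Mul(3, Rational(1, 12)), Mul(-3, Rational(1, 15))) = Add(Rational(1, 4), Rational(-1, 5)) = Rational(1, 20) ≈ 0.050000)
Function('d')(m, P) = Add(4, Mul(-2, Pow(m, 2))) (Function('d')(m, P) = Add(4, Mul(Mul(m, m), -2)) = Add(4, Mul(Pow(m, 2), -2)) = Add(4, Mul(-2, Pow(m, 2))))
Pow(Add(-357837, Function('y')(Function('d')(-22, h))), -1) = Pow(Add(-357837, Mul(-738, Pow(Add(4, Mul(-2, Pow(-22, 2))), -1))), -1) = Pow(Add(-357837, Mul(-738, Pow(Add(4, Mul(-2, 484)), -1))), -1) = Pow(Add(-357837, Mul(-738, Pow(Add(4, -968), -1))), -1) = Pow(Add(-357837, Mul(-738, Pow(-964, -1))), -1) = Pow(Add(-357837, Mul(-738, Rational(-1, 964))), -1) = Pow(Add(-357837, Rational(369, 482)), -1) = Pow(Rational(-172477065, 482), -1) = Rational(-482, 172477065)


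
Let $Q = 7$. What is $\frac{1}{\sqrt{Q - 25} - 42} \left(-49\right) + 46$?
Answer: $\frac{14005}{297} + \frac{49 i \sqrt{2}}{594} \approx 47.155 + 0.11666 i$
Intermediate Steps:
$\frac{1}{\sqrt{Q - 25} - 42} \left(-49\right) + 46 = \frac{1}{\sqrt{7 - 25} - 42} \left(-49\right) + 46 = \frac{1}{\sqrt{-18} - 42} \left(-49\right) + 46 = \frac{1}{3 i \sqrt{2} - 42} \left(-49\right) + 46 = \frac{1}{-42 + 3 i \sqrt{2}} \left(-49\right) + 46 = - \frac{49}{-42 + 3 i \sqrt{2}} + 46 = 46 - \frac{49}{-42 + 3 i \sqrt{2}}$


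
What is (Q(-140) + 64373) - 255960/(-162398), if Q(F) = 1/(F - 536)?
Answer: 3533554134733/54890524 ≈ 64375.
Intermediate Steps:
Q(F) = 1/(-536 + F)
(Q(-140) + 64373) - 255960/(-162398) = (1/(-536 - 140) + 64373) - 255960/(-162398) = (1/(-676) + 64373) - 255960*(-1/162398) = (-1/676 + 64373) + 127980/81199 = 43516147/676 + 127980/81199 = 3533554134733/54890524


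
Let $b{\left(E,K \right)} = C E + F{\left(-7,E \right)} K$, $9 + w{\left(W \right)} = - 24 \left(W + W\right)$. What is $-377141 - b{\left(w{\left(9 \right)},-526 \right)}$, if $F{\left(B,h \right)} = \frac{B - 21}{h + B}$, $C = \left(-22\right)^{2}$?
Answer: $- \frac{1309313}{8} \approx -1.6366 \cdot 10^{5}$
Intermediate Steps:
$C = 484$
$F{\left(B,h \right)} = \frac{-21 + B}{B + h}$
$w{\left(W \right)} = -9 - 48 W$ ($w{\left(W \right)} = -9 - 24 \left(W + W\right) = -9 - 24 \cdot 2 W = -9 - 48 W$)
$b{\left(E,K \right)} = 484 E - \frac{28 K}{-7 + E}$ ($b{\left(E,K \right)} = 484 E + \frac{-21 - 7}{-7 + E} K = 484 E + \frac{1}{-7 + E} \left(-28\right) K = 484 E + - \frac{28}{-7 + E} K = 484 E - \frac{28 K}{-7 + E}$)
$-377141 - b{\left(w{\left(9 \right)},-526 \right)} = -377141 - \frac{4 \left(\left(-7\right) \left(-526\right) + 121 \left(-9 - 432\right) \left(-7 - 441\right)\right)}{-7 - 441} = -377141 - \frac{4 \left(3682 + 121 \left(-9 - 432\right) \left(-7 - 441\right)\right)}{-7 - 441} = -377141 - \frac{4 \left(3682 + 121 \left(-441\right) \left(-7 - 441\right)\right)}{-7 - 441} = -377141 - \frac{4 \left(3682 + 121 \left(-441\right) \left(-448\right)\right)}{-448} = -377141 - 4 \left(- \frac{1}{448}\right) \left(3682 + 23905728\right) = -377141 - 4 \left(- \frac{1}{448}\right) 23909410 = -377141 - - \frac{1707815}{8} = -377141 + \frac{1707815}{8} = - \frac{1309313}{8}$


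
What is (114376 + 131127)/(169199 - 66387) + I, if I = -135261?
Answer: -13906208429/102812 ≈ -1.3526e+5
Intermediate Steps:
(114376 + 131127)/(169199 - 66387) + I = (114376 + 131127)/(169199 - 66387) - 135261 = 245503/102812 - 135261 = -13906208429/102812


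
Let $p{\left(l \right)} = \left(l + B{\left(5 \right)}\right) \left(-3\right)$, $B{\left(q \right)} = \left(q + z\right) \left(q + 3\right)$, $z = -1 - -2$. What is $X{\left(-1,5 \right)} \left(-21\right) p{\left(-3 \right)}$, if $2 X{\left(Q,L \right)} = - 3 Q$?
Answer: $\frac{8505}{2} \approx 4252.5$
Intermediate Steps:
$X{\left(Q,L \right)} = - \frac{3 Q}{2}$ ($X{\left(Q,L \right)} = \frac{\left(-3\right) Q}{2} = - \frac{3 Q}{2}$)
$z = 1$ ($z = -1 + 2 = 1$)
$B{\left(q \right)} = \left(1 + q\right) \left(3 + q\right)$ ($B{\left(q \right)} = \left(q + 1\right) \left(q + 3\right) = \left(1 + q\right) \left(3 + q\right)$)
$p{\left(l \right)} = -144 - 3 l$ ($p{\left(l \right)} = \left(l + \left(3 + 5^{2} + 4 \cdot 5\right)\right) \left(-3\right) = \left(l + \left(3 + 25 + 20\right)\right) \left(-3\right) = \left(l + 48\right) \left(-3\right) = \left(48 + l\right) \left(-3\right) = -144 - 3 l$)
$X{\left(-1,5 \right)} \left(-21\right) p{\left(-3 \right)} = \left(- \frac{3}{2}\right) \left(-1\right) \left(-21\right) \left(-144 - -9\right) = \frac{3}{2} \left(-21\right) \left(-144 + 9\right) = \left(- \frac{63}{2}\right) \left(-135\right) = \frac{8505}{2}$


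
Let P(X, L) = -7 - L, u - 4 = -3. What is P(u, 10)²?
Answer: 289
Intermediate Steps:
u = 1 (u = 4 - 3 = 1)
P(u, 10)² = (-7 - 1*10)² = (-7 - 10)² = (-17)² = 289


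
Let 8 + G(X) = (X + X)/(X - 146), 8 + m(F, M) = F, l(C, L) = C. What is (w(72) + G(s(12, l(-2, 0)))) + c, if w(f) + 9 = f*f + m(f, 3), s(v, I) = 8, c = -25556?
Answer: -1402433/69 ≈ -20325.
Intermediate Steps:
m(F, M) = -8 + F
G(X) = -8 + 2*X/(-146 + X) (G(X) = -8 + (X + X)/(X - 146) = -8 + (2*X)/(-146 + X) = -8 + 2*X/(-146 + X))
w(f) = -17 + f + f**2 (w(f) = -9 + (f*f + (-8 + f)) = -9 + (f**2 + (-8 + f)) = -9 + (-8 + f + f**2) = -17 + f + f**2)
(w(72) + G(s(12, l(-2, 0)))) + c = ((-17 + 72 + 72**2) + 2*(584 - 3*8)/(-146 + 8)) - 25556 = ((-17 + 72 + 5184) + 2*(584 - 24)/(-138)) - 25556 = (5239 + 2*(-1/138)*560) - 25556 = (5239 - 560/69) - 25556 = 360931/69 - 25556 = -1402433/69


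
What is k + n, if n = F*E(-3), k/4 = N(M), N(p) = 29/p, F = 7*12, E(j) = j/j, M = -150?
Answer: 6242/75 ≈ 83.227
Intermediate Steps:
E(j) = 1
F = 84
k = -58/75 (k = 4*(29/(-150)) = 4*(29*(-1/150)) = 4*(-29/150) = -58/75 ≈ -0.77333)
n = 84 (n = 84*1 = 84)
k + n = -58/75 + 84 = 6242/75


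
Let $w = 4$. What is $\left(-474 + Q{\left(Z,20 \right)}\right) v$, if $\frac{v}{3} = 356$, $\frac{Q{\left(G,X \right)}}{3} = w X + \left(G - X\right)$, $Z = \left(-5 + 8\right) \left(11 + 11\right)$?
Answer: $-102528$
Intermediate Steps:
$Z = 66$ ($Z = 3 \cdot 22 = 66$)
$Q{\left(G,X \right)} = 3 G + 9 X$ ($Q{\left(G,X \right)} = 3 \left(4 X + \left(G - X\right)\right) = 3 \left(G + 3 X\right) = 3 G + 9 X$)
$v = 1068$ ($v = 3 \cdot 356 = 1068$)
$\left(-474 + Q{\left(Z,20 \right)}\right) v = \left(-474 + \left(3 \cdot 66 + 9 \cdot 20\right)\right) 1068 = \left(-474 + \left(198 + 180\right)\right) 1068 = \left(-474 + 378\right) 1068 = \left(-96\right) 1068 = -102528$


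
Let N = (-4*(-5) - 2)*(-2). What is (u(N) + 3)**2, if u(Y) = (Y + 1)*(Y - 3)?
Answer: 1871424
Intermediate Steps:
N = -36 (N = (20 - 2)*(-2) = 18*(-2) = -36)
u(Y) = (1 + Y)*(-3 + Y)
(u(N) + 3)**2 = ((-3 + (-36)**2 - 2*(-36)) + 3)**2 = ((-3 + 1296 + 72) + 3)**2 = (1365 + 3)**2 = 1368**2 = 1871424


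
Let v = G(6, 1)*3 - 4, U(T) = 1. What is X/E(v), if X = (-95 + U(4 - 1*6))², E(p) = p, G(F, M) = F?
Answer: 4418/7 ≈ 631.14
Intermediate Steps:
v = 14 (v = 6*3 - 4 = 18 - 4 = 14)
X = 8836 (X = (-95 + 1)² = (-94)² = 8836)
X/E(v) = 8836/14 = 8836*(1/14) = 4418/7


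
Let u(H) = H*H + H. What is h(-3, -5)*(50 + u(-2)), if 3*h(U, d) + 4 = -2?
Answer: -104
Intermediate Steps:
u(H) = H + H² (u(H) = H² + H = H + H²)
h(U, d) = -2 (h(U, d) = -4/3 + (⅓)*(-2) = -4/3 - ⅔ = -2)
h(-3, -5)*(50 + u(-2)) = -2*(50 - 2*(1 - 2)) = -2*(50 - 2*(-1)) = -2*(50 + 2) = -2*52 = -104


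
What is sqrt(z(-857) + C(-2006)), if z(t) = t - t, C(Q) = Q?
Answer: I*sqrt(2006) ≈ 44.788*I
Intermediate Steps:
z(t) = 0
sqrt(z(-857) + C(-2006)) = sqrt(0 - 2006) = sqrt(-2006) = I*sqrt(2006)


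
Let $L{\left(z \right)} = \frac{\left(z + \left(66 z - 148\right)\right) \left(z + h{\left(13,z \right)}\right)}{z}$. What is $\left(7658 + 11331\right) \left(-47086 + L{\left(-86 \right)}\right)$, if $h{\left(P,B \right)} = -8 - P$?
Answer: $- \frac{44451027287}{43} \approx -1.0337 \cdot 10^{9}$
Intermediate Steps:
$L{\left(z \right)} = \frac{\left(-148 + 67 z\right) \left(-21 + z\right)}{z}$ ($L{\left(z \right)} = \frac{\left(z + \left(66 z - 148\right)\right) \left(z - 21\right)}{z} = \frac{\left(z + \left(-148 + 66 z\right)\right) \left(z - 21\right)}{z} = \frac{\left(-148 + 67 z\right) \left(z - 21\right)}{z} = \frac{\left(-148 + 67 z\right) \left(-21 + z\right)}{z}$)
$\left(7658 + 11331\right) \left(-47086 + L{\left(-86 \right)}\right) = \left(7658 + 11331\right) \left(-47086 + \left(-1555 + 67 \left(-86\right) + \frac{3108}{-86}\right)\right) = 18989 \left(-47086 - \frac{316185}{43}\right) = 18989 \left(- \frac{2340883}{43}\right) = - \frac{44451027287}{43}$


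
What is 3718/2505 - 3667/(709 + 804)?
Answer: -3560501/3790065 ≈ -0.93943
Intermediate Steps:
3718/2505 - 3667/(709 + 804) = 3718*(1/2505) - 3667/1513 = 3718/2505 - 3667*1/1513 = 3718/2505 - 3667/1513 = -3560501/3790065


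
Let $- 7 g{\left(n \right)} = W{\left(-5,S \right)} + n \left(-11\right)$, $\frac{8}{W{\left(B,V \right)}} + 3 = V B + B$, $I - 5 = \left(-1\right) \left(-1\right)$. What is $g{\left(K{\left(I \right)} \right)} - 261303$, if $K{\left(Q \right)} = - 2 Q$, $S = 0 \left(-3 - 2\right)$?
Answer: $- \frac{1829252}{7} \approx -2.6132 \cdot 10^{5}$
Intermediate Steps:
$S = 0$ ($S = 0 \left(-5\right) = 0$)
$I = 6$ ($I = 5 - -1 = 5 + 1 = 6$)
$W{\left(B,V \right)} = \frac{8}{-3 + B + B V}$ ($W{\left(B,V \right)} = \frac{8}{-3 + \left(V B + B\right)} = \frac{8}{-3 + \left(B V + B\right)} = \frac{8}{-3 + \left(B + B V\right)} = \frac{8}{-3 + B + B V}$)
$g{\left(n \right)} = \frac{1}{7} + \frac{11 n}{7}$ ($g{\left(n \right)} = - \frac{\frac{8}{-3 - 5 - 0} + n \left(-11\right)}{7} = - \frac{\frac{8}{-3 - 5 + 0} - 11 n}{7} = - \frac{\frac{8}{-8} - 11 n}{7} = - \frac{8 \left(- \frac{1}{8}\right) - 11 n}{7} = - \frac{-1 - 11 n}{7} = \frac{1}{7} + \frac{11 n}{7}$)
$g{\left(K{\left(I \right)} \right)} - 261303 = \left(\frac{1}{7} + \frac{11 \left(\left(-2\right) 6\right)}{7}\right) - 261303 = \left(\frac{1}{7} + \frac{11}{7} \left(-12\right)\right) - 261303 = \left(\frac{1}{7} - \frac{132}{7}\right) - 261303 = - \frac{131}{7} - 261303 = - \frac{1829252}{7}$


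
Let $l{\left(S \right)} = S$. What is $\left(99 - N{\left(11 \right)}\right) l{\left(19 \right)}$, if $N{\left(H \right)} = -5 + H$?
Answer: $1767$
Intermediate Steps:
$\left(99 - N{\left(11 \right)}\right) l{\left(19 \right)} = \left(99 - \left(-5 + 11\right)\right) 19 = \left(99 - 6\right) 19 = 93 \cdot 19 = 1767$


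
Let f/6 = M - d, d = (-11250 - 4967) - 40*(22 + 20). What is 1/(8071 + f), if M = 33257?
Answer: 1/314995 ≈ 3.1747e-6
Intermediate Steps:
d = -17897 (d = -16217 - 40*42 = -16217 - 1680 = -17897)
f = 306924 (f = 6*(33257 - 1*(-17897)) = 6*(33257 + 17897) = 6*51154 = 306924)
1/(8071 + f) = 1/(8071 + 306924) = 1/314995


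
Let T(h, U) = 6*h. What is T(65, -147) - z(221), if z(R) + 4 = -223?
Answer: 617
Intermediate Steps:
z(R) = -227 (z(R) = -4 - 223 = -227)
T(65, -147) - z(221) = 6*65 - 1*(-227) = 390 + 227 = 617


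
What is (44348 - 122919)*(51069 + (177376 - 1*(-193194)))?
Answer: -33128597869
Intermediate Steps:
(44348 - 122919)*(51069 + (177376 - 1*(-193194))) = -78571*(51069 + (177376 + 193194)) = -78571*(51069 + 370570) = -78571*421639 = -33128597869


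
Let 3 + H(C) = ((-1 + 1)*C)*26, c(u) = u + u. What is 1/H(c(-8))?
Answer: -1/3 ≈ -0.33333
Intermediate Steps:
c(u) = 2*u
H(C) = -3 (H(C) = -3 + ((-1 + 1)*C)*26 = -3 + (0*C)*26 = -3 + 0*26 = -3 + 0 = -3)
1/H(c(-8)) = 1/(-3) = -1/3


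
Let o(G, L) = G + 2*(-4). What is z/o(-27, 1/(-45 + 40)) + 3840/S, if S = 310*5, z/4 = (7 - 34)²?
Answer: -87708/1085 ≈ -80.837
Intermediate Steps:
z = 2916 (z = 4*(7 - 34)² = 4*(-27)² = 4*729 = 2916)
o(G, L) = -8 + G (o(G, L) = G - 8 = -8 + G)
S = 1550
z/o(-27, 1/(-45 + 40)) + 3840/S = 2916/(-8 - 27) + 3840/1550 = 2916/(-35) + 3840*(1/1550) = 2916*(-1/35) + 384/155 = -2916/35 + 384/155 = -87708/1085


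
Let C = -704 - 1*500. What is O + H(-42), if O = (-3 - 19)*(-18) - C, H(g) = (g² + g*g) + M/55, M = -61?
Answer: 281979/55 ≈ 5126.9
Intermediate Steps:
C = -1204 (C = -704 - 500 = -1204)
H(g) = -61/55 + 2*g² (H(g) = (g² + g*g) - 61/55 = (g² + g²) - 61*1/55 = 2*g² - 61/55 = -61/55 + 2*g²)
O = 1600 (O = (-3 - 19)*(-18) - 1*(-1204) = -22*(-18) + 1204 = 396 + 1204 = 1600)
O + H(-42) = 1600 + (-61/55 + 2*(-42)²) = 1600 + (-61/55 + 2*1764) = 1600 + (-61/55 + 3528) = 1600 + 193979/55 = 281979/55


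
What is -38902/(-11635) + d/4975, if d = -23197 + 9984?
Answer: 7960839/11576825 ≈ 0.68765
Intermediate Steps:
d = -13213
-38902/(-11635) + d/4975 = -38902/(-11635) - 13213/4975 = -38902*(-1/11635) - 13213*1/4975 = 38902/11635 - 13213/4975 = 7960839/11576825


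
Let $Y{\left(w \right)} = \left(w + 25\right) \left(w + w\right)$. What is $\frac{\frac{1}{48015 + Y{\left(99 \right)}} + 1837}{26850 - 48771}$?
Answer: $- \frac{133305580}{1590741207} \approx -0.083801$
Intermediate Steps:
$Y{\left(w \right)} = 2 w \left(25 + w\right)$ ($Y{\left(w \right)} = \left(25 + w\right) 2 w = 2 w \left(25 + w\right)$)
$\frac{\frac{1}{48015 + Y{\left(99 \right)}} + 1837}{26850 - 48771} = \frac{\frac{1}{48015 + 2 \cdot 99 \left(25 + 99\right)} + 1837}{26850 - 48771} = \frac{\frac{1}{48015 + 2 \cdot 99 \cdot 124} + 1837}{-21921} = \left(\frac{1}{48015 + 24552} + 1837\right) \left(- \frac{1}{21921}\right) = \left(\frac{1}{72567} + 1837\right) \left(- \frac{1}{21921}\right) = \frac{133305580}{72567} \left(- \frac{1}{21921}\right) = - \frac{133305580}{1590741207}$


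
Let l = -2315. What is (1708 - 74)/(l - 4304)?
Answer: -1634/6619 ≈ -0.24687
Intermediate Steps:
(1708 - 74)/(l - 4304) = (1708 - 74)/(-2315 - 4304) = 1634/(-6619) = 1634*(-1/6619) = -1634/6619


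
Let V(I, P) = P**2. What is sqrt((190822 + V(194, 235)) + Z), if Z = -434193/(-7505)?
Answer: 4*sqrt(866366377790)/7505 ≈ 496.09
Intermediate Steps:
Z = 434193/7505 (Z = -434193*(-1/7505) = 434193/7505 ≈ 57.854)
sqrt((190822 + V(194, 235)) + Z) = sqrt((190822 + 235**2) + 434193/7505) = sqrt((190822 + 55225) + 434193/7505) = sqrt(246047 + 434193/7505) = sqrt(1847016928/7505) = 4*sqrt(866366377790)/7505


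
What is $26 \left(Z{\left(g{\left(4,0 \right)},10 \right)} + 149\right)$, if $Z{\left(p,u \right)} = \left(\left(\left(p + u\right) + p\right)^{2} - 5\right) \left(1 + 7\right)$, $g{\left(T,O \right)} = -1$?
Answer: $16146$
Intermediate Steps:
$Z{\left(p,u \right)} = -40 + 8 \left(u + 2 p\right)^{2}$ ($Z{\left(p,u \right)} = \left(\left(u + 2 p\right)^{2} - 5\right) 8 = \left(-5 + \left(u + 2 p\right)^{2}\right) 8 = -40 + 8 \left(u + 2 p\right)^{2}$)
$26 \left(Z{\left(g{\left(4,0 \right)},10 \right)} + 149\right) = 26 \left(\left(-40 + 8 \left(10 + 2 \left(-1\right)\right)^{2}\right) + 149\right) = 26 \left(\left(-40 + 8 \left(10 - 2\right)^{2}\right) + 149\right) = 26 \left(\left(-40 + 8 \cdot 8^{2}\right) + 149\right) = 26 \left(\left(-40 + 8 \cdot 64\right) + 149\right) = 26 \left(\left(-40 + 512\right) + 149\right) = 26 \left(472 + 149\right) = 26 \cdot 621 = 16146$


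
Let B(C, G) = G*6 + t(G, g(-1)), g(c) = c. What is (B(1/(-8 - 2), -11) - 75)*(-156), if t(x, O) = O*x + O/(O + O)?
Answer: 20202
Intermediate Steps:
t(x, O) = ½ + O*x (t(x, O) = O*x + O/((2*O)) = O*x + (1/(2*O))*O = O*x + ½ = ½ + O*x)
B(C, G) = ½ + 5*G (B(C, G) = G*6 + (½ - G) = 6*G + (½ - G) = ½ + 5*G)
(B(1/(-8 - 2), -11) - 75)*(-156) = ((½ + 5*(-11)) - 75)*(-156) = ((½ - 55) - 75)*(-156) = (-109/2 - 75)*(-156) = -259/2*(-156) = 20202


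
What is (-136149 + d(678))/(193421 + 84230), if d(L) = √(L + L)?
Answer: -136149/277651 + 2*√339/277651 ≈ -0.49023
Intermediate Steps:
d(L) = √2*√L (d(L) = √(2*L) = √2*√L)
(-136149 + d(678))/(193421 + 84230) = (-136149 + √2*√678)/(193421 + 84230) = (-136149 + 2*√339)/277651 = (-136149 + 2*√339)*(1/277651) = -136149/277651 + 2*√339/277651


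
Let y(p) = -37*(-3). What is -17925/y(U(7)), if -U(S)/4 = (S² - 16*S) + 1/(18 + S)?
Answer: -5975/37 ≈ -161.49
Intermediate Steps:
U(S) = -4*S² - 4/(18 + S) + 64*S (U(S) = -4*((S² - 16*S) + 1/(18 + S)) = -4*(S² + 1/(18 + S) - 16*S) = -4*S² - 4/(18 + S) + 64*S)
y(p) = 111
-17925/y(U(7)) = -17925/111 = -17925*1/111 = -5975/37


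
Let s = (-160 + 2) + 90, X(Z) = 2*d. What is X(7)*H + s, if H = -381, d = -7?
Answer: 5266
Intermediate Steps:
X(Z) = -14 (X(Z) = 2*(-7) = -14)
s = -68 (s = -158 + 90 = -68)
X(7)*H + s = -14*(-381) - 68 = 5334 - 68 = 5266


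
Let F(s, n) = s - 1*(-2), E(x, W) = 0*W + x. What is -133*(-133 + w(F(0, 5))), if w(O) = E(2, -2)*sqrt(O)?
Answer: 17689 - 266*sqrt(2) ≈ 17313.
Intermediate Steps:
E(x, W) = x (E(x, W) = 0 + x = x)
F(s, n) = 2 + s (F(s, n) = s + 2 = 2 + s)
w(O) = 2*sqrt(O)
-133*(-133 + w(F(0, 5))) = -133*(-133 + 2*sqrt(2 + 0)) = -133*(-133 + 2*sqrt(2)) = 17689 - 266*sqrt(2)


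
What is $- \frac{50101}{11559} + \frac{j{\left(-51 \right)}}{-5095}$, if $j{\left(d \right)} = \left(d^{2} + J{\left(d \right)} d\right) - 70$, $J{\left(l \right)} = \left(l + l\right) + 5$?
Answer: $- \frac{341702797}{58893105} \approx -5.8021$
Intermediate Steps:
$J{\left(l \right)} = 5 + 2 l$ ($J{\left(l \right)} = 2 l + 5 = 5 + 2 l$)
$j{\left(d \right)} = -70 + d^{2} + d \left(5 + 2 d\right)$ ($j{\left(d \right)} = \left(d^{2} + \left(5 + 2 d\right) d\right) - 70 = \left(d^{2} + d \left(5 + 2 d\right)\right) - 70 = -70 + d^{2} + d \left(5 + 2 d\right)$)
$- \frac{50101}{11559} + \frac{j{\left(-51 \right)}}{-5095} = - \frac{50101}{11559} + \frac{-70 + 3 \left(-51\right)^{2} + 5 \left(-51\right)}{-5095} = \left(-50101\right) \frac{1}{11559} + \left(-70 + 3 \cdot 2601 - 255\right) \left(- \frac{1}{5095}\right) = - \frac{50101}{11559} + \left(-70 + 7803 - 255\right) \left(- \frac{1}{5095}\right) = - \frac{50101}{11559} + 7478 \left(- \frac{1}{5095}\right) = - \frac{50101}{11559} - \frac{7478}{5095} = - \frac{341702797}{58893105}$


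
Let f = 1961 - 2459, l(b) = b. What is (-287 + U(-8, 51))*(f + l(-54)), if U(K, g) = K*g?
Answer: 383640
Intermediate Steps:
f = -498
(-287 + U(-8, 51))*(f + l(-54)) = (-287 - 8*51)*(-498 - 54) = (-287 - 408)*(-552) = -695*(-552) = 383640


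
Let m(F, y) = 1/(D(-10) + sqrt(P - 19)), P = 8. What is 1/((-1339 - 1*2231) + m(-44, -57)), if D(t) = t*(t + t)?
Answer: (-sqrt(11) + 200*I)/(-713999*I + 3570*sqrt(11)) ≈ -0.00028011 + 6.5086e-12*I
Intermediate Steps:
D(t) = 2*t**2 (D(t) = t*(2*t) = 2*t**2)
m(F, y) = 1/(200 + I*sqrt(11)) (m(F, y) = 1/(2*(-10)**2 + sqrt(8 - 19)) = 1/(2*100 + sqrt(-11)) = 1/(200 + I*sqrt(11)))
1/((-1339 - 1*2231) + m(-44, -57)) = 1/((-1339 - 1*2231) + (200/40011 - I*sqrt(11)/40011)) = 1/((-1339 - 2231) + (200/40011 - I*sqrt(11)/40011)) = 1/(-3570 + (200/40011 - I*sqrt(11)/40011)) = 1/(-142839070/40011 - I*sqrt(11)/40011)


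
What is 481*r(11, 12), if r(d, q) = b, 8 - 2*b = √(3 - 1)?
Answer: 1924 - 481*√2/2 ≈ 1583.9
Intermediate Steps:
b = 4 - √2/2 (b = 4 - √(3 - 1)/2 = 4 - √2/2 ≈ 3.2929)
r(d, q) = 4 - √2/2
481*r(11, 12) = 481*(4 - √2/2) = 1924 - 481*√2/2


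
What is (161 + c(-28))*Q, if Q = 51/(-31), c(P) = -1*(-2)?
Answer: -8313/31 ≈ -268.16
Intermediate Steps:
c(P) = 2
Q = -51/31 (Q = 51*(-1/31) = -51/31 ≈ -1.6452)
(161 + c(-28))*Q = (161 + 2)*(-51/31) = 163*(-51/31) = -8313/31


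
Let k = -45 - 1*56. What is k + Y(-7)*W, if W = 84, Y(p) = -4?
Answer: -437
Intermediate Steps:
k = -101 (k = -45 - 56 = -101)
k + Y(-7)*W = -101 - 4*84 = -101 - 336 = -437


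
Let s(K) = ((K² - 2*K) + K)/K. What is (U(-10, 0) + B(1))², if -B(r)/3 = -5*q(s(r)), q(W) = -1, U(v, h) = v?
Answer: 625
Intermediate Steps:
s(K) = (K² - K)/K
B(r) = -15 (B(r) = -(-15)*(-1) = -3*5 = -15)
(U(-10, 0) + B(1))² = (-10 - 15)² = (-25)² = 625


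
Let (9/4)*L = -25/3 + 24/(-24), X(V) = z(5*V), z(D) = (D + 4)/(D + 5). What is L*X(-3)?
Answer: -616/135 ≈ -4.5630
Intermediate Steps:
z(D) = (4 + D)/(5 + D)
X(V) = (4 + 5*V)/(5 + 5*V)
L = -112/27 (L = 4*(-25/3 + 24/(-24))/9 = 4*(-25*⅓ + 24*(-1/24))/9 = 4*(-25/3 - 1)/9 = (4/9)*(-28/3) = -112/27 ≈ -4.1481)
L*X(-3) = -112*(⅘ - 3)/(27*(1 - 3)) = -112*(-11)/(27*(-2)*5) = -(-56)*(-11)/(27*5) = -112/27*11/10 = -616/135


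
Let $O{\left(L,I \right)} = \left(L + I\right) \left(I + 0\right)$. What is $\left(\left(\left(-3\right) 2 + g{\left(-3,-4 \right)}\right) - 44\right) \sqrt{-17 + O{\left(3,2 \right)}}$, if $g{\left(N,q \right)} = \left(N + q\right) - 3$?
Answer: $- 60 i \sqrt{7} \approx - 158.75 i$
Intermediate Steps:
$g{\left(N,q \right)} = -3 + N + q$
$O{\left(L,I \right)} = I \left(I + L\right)$ ($O{\left(L,I \right)} = \left(I + L\right) I = I \left(I + L\right)$)
$\left(\left(\left(-3\right) 2 + g{\left(-3,-4 \right)}\right) - 44\right) \sqrt{-17 + O{\left(3,2 \right)}} = \left(\left(\left(-3\right) 2 - 10\right) - 44\right) \sqrt{-17 + 2 \left(2 + 3\right)} = \left(\left(-6 - 10\right) - 44\right) \sqrt{-17 + 2 \cdot 5} = \left(-16 - 44\right) \sqrt{-17 + 10} = - 60 \sqrt{-7} = - 60 i \sqrt{7}$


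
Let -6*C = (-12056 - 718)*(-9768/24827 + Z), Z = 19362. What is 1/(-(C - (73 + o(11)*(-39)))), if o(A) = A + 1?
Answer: -61/2514496577 ≈ -2.4259e-8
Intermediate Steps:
o(A) = 1 + A
C = 2514472482/61 (C = -(-12056 - 718)*(-9768/24827 + 19362)/6 = -(-2129)*(-9768*1/24827 + 19362) = -(-2129)*(-24/61 + 19362) = -(-2129)*1181058/61 = -⅙*(-15086834892/61) = 2514472482/61 ≈ 4.1221e+7)
1/(-(C - (73 + o(11)*(-39)))) = 1/(-(2514472482/61 - (73 + (1 + 11)*(-39)))) = 1/(-(2514472482/61 - (73 + 12*(-39)))) = 1/(-(2514472482/61 - (73 - 468))) = 1/(-(2514472482/61 - 1*(-395))) = 1/(-(2514472482/61 + 395)) = 1/(-1*2514496577/61) = 1/(-2514496577/61) = -61/2514496577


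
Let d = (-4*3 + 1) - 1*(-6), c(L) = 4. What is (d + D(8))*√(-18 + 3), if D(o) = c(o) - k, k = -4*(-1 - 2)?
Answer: -13*I*√15 ≈ -50.349*I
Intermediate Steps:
k = 12 (k = -4*(-3) = 12)
d = -5 (d = (-12 + 1) + 6 = -11 + 6 = -5)
D(o) = -8 (D(o) = 4 - 1*12 = 4 - 12 = -8)
(d + D(8))*√(-18 + 3) = (-5 - 8)*√(-18 + 3) = -13*I*√15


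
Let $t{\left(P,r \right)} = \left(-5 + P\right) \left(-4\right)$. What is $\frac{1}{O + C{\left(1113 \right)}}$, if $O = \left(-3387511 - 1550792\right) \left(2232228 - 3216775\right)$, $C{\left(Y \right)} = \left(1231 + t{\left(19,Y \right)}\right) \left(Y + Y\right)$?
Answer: $\frac{1}{4861994019291} \approx 2.0568 \cdot 10^{-13}$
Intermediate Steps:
$t{\left(P,r \right)} = 20 - 4 P$
$C{\left(Y \right)} = 2350 Y$ ($C{\left(Y \right)} = \left(1231 + \left(20 - 76\right)\right) \left(Y + Y\right) = \left(1231 + \left(20 - 76\right)\right) 2 Y = \left(1231 - 56\right) 2 Y = 1175 \cdot 2 Y = 2350 Y$)
$O = 4861991403741$ ($O = \left(-4938303\right) \left(-984547\right) = 4861991403741$)
$\frac{1}{O + C{\left(1113 \right)}} = \frac{1}{4861991403741 + 2350 \cdot 1113} = \frac{1}{4861991403741 + 2615550} = \frac{1}{4861994019291}$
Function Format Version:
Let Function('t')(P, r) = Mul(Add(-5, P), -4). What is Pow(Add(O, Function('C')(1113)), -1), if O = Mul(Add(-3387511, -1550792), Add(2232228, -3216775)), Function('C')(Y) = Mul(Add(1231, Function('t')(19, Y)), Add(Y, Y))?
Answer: Rational(1, 4861994019291) ≈ 2.0568e-13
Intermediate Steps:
Function('t')(P, r) = Add(20, Mul(-4, P))
Function('C')(Y) = Mul(2350, Y) (Function('C')(Y) = Mul(Add(1231, Add(20, Mul(-4, 19))), Add(Y, Y)) = Mul(Add(1231, Add(20, -76)), Mul(2, Y)) = Mul(Add(1231, -56), Mul(2, Y)) = Mul(1175, Mul(2, Y)) = Mul(2350, Y))
O = 4861991403741 (O = Mul(-4938303, -984547) = 4861991403741)
Pow(Add(O, Function('C')(1113)), -1) = Pow(Add(4861991403741, Mul(2350, 1113)), -1) = Pow(Add(4861991403741, 2615550), -1) = Pow(4861994019291, -1) = Rational(1, 4861994019291)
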